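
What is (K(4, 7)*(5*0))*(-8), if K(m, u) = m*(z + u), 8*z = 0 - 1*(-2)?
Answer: 0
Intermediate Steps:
z = ¼ (z = (0 - 1*(-2))/8 = (0 + 2)/8 = (⅛)*2 = ¼ ≈ 0.25000)
K(m, u) = m*(¼ + u)
(K(4, 7)*(5*0))*(-8) = ((4*(¼ + 7))*(5*0))*(-8) = ((4*(29/4))*0)*(-8) = (29*0)*(-8) = 0*(-8) = 0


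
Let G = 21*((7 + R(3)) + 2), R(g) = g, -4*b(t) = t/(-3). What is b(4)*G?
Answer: 84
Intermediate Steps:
b(t) = t/12 (b(t) = -t/(4*(-3)) = -t*(-1)/(4*3) = -(-1)*t/12 = t/12)
G = 252 (G = 21*((7 + 3) + 2) = 21*(10 + 2) = 21*12 = 252)
b(4)*G = ((1/12)*4)*252 = (⅓)*252 = 84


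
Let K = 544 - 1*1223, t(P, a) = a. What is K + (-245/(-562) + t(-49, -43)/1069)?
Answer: -407690523/600778 ≈ -678.60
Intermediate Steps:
K = -679 (K = 544 - 1223 = -679)
K + (-245/(-562) + t(-49, -43)/1069) = -679 + (-245/(-562) - 43/1069) = -679 + (-245*(-1/562) - 43*1/1069) = -679 + (245/562 - 43/1069) = -679 + 237739/600778 = -407690523/600778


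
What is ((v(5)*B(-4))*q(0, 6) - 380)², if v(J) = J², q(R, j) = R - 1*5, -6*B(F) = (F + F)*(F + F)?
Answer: 8179600/9 ≈ 9.0884e+5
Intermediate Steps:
B(F) = -2*F²/3 (B(F) = -(F + F)*(F + F)/6 = -2*F*2*F/6 = -2*F²/3)
q(R, j) = -5 + R (q(R, j) = R - 5 = -5 + R)
((v(5)*B(-4))*q(0, 6) - 380)² = ((5²*(-⅔*(-4)²))*(-5 + 0) - 380)² = ((25*(-⅔*16))*(-5) - 380)² = ((25*(-32/3))*(-5) - 380)² = (-800/3*(-5) - 380)² = (4000/3 - 380)² = (2860/3)² = 8179600/9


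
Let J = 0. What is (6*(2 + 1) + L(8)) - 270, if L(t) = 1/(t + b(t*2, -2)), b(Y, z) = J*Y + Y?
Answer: -6047/24 ≈ -251.96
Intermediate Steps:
b(Y, z) = Y (b(Y, z) = 0*Y + Y = 0 + Y = Y)
L(t) = 1/(3*t) (L(t) = 1/(t + t*2) = 1/(t + 2*t) = 1/(3*t))
(6*(2 + 1) + L(8)) - 270 = (6*(2 + 1) + (⅓)/8) - 270 = (6*3 + (⅓)*(⅛)) - 270 = (18 + 1/24) - 270 = 433/24 - 270 = -6047/24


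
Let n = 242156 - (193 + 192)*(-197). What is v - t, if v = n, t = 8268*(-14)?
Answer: 433753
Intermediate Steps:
t = -115752
n = 318001 (n = 242156 - 385*(-197) = 242156 - 1*(-75845) = 242156 + 75845 = 318001)
v = 318001
v - t = 318001 - 1*(-115752) = 318001 + 115752 = 433753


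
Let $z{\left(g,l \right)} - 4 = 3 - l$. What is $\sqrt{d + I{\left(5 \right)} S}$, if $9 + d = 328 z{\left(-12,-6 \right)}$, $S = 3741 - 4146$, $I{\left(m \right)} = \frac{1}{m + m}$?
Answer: $\frac{\sqrt{16858}}{2} \approx 64.919$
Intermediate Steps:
$z{\left(g,l \right)} = 7 - l$ ($z{\left(g,l \right)} = 4 - \left(-3 + l\right) = 7 - l$)
$I{\left(m \right)} = \frac{1}{2 m}$
$S = -405$
$d = 4255$ ($d = -9 + 328 \left(7 - -6\right) = -9 + 328 \left(7 + 6\right) = -9 + 328 \cdot 13 = -9 + 4264 = 4255$)
$\sqrt{d + I{\left(5 \right)} S} = \sqrt{4255 + \frac{1}{2 \cdot 5} \left(-405\right)} = \sqrt{4255 + \frac{1}{2} \cdot \frac{1}{5} \left(-405\right)} = \sqrt{4255 + \frac{1}{10} \left(-405\right)} = \sqrt{4255 - \frac{81}{2}} = \sqrt{\frac{8429}{2}} = \frac{\sqrt{16858}}{2}$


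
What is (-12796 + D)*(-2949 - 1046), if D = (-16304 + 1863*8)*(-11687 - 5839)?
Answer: -97971797980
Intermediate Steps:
D = 24536400 (D = (-16304 + 14904)*(-17526) = -1400*(-17526) = 24536400)
(-12796 + D)*(-2949 - 1046) = (-12796 + 24536400)*(-2949 - 1046) = 24523604*(-3995) = -97971797980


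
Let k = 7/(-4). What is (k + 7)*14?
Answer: 147/2 ≈ 73.500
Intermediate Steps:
k = -7/4 (k = 7*(-¼) = -7/4 ≈ -1.7500)
(k + 7)*14 = (-7/4 + 7)*14 = (21/4)*14 = 147/2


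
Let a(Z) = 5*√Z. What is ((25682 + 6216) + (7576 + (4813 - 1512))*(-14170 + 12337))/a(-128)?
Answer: 19905643*I*√2/80 ≈ 3.5189e+5*I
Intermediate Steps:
((25682 + 6216) + (7576 + (4813 - 1512))*(-14170 + 12337))/a(-128) = ((25682 + 6216) + (7576 + (4813 - 1512))*(-14170 + 12337))/((5*√(-128))) = (31898 + (7576 + 3301)*(-1833))/((5*(8*I*√2))) = (31898 + 10877*(-1833))/((40*I*√2)) = (31898 - 19937541)*(-I*√2/80) = -(-19905643)*I*√2/80 = 19905643*I*√2/80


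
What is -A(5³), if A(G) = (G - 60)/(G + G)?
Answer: -13/50 ≈ -0.26000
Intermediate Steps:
A(G) = (-60 + G)/(2*G) (A(G) = (-60 + G)/((2*G)) = (-60 + G)*(1/(2*G)) = (-60 + G)/(2*G))
-A(5³) = -(-60 + 5³)/(2*(5³)) = -(-60 + 125)/(2*125) = -65/(2*125) = -1*13/50 = -13/50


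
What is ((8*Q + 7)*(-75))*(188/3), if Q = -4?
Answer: 117500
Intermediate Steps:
((8*Q + 7)*(-75))*(188/3) = ((8*(-4) + 7)*(-75))*(188/3) = ((-32 + 7)*(-75))*(188*(1/3)) = -25*(-75)*(188/3) = 1875*(188/3) = 117500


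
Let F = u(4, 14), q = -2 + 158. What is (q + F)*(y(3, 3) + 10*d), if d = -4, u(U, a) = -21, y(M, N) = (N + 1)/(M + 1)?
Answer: -5265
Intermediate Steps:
y(M, N) = (1 + N)/(1 + M)
q = 156
F = -21
(q + F)*(y(3, 3) + 10*d) = (156 - 21)*((1 + 3)/(1 + 3) + 10*(-4)) = 135*(4/4 - 40) = 135*((1/4)*4 - 40) = 135*(1 - 40) = 135*(-39) = -5265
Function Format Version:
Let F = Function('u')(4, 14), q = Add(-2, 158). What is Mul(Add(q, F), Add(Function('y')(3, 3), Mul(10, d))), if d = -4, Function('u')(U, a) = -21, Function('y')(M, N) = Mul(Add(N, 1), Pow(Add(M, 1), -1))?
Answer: -5265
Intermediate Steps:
Function('y')(M, N) = Mul(Pow(Add(1, M), -1), Add(1, N)) (Function('y')(M, N) = Mul(Add(1, N), Pow(Add(1, M), -1)) = Mul(Pow(Add(1, M), -1), Add(1, N)))
q = 156
F = -21
Mul(Add(q, F), Add(Function('y')(3, 3), Mul(10, d))) = Mul(Add(156, -21), Add(Mul(Pow(Add(1, 3), -1), Add(1, 3)), Mul(10, -4))) = Mul(135, Add(Mul(Pow(4, -1), 4), -40)) = Mul(135, Add(Mul(Rational(1, 4), 4), -40)) = Mul(135, Add(1, -40)) = Mul(135, -39) = -5265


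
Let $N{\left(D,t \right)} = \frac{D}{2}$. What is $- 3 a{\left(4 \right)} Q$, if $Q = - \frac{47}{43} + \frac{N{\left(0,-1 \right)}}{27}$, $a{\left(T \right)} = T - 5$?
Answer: $- \frac{141}{43} \approx -3.2791$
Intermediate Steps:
$N{\left(D,t \right)} = \frac{D}{2}$ ($N{\left(D,t \right)} = D \frac{1}{2} = \frac{D}{2}$)
$a{\left(T \right)} = -5 + T$
$Q = - \frac{47}{43}$ ($Q = - \frac{47}{43} + \frac{\frac{1}{2} \cdot 0}{27} = \left(-47\right) \frac{1}{43} + 0 \cdot \frac{1}{27} = - \frac{47}{43} + 0 = - \frac{47}{43} \approx -1.093$)
$- 3 a{\left(4 \right)} Q = - 3 \left(-5 + 4\right) \left(- \frac{47}{43}\right) = \left(-3\right) \left(-1\right) \left(- \frac{47}{43}\right) = 3 \left(- \frac{47}{43}\right) = - \frac{141}{43}$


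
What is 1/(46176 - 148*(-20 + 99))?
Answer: 1/34484 ≈ 2.8999e-5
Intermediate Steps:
1/(46176 - 148*(-20 + 99)) = 1/(46176 - 148*79) = 1/(46176 - 11692) = 1/34484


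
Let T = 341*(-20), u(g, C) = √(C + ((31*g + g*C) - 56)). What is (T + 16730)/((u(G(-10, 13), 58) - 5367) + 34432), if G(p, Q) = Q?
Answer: 144017075/422386533 - 4955*√1159/422386533 ≈ 0.34056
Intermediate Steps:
u(g, C) = √(-56 + C + 31*g + C*g) (u(g, C) = √(C + ((31*g + C*g) - 56)) = √(C + (-56 + 31*g + C*g)) = √(-56 + C + 31*g + C*g))
T = -6820
(T + 16730)/((u(G(-10, 13), 58) - 5367) + 34432) = (-6820 + 16730)/((√(-56 + 58 + 31*13 + 58*13) - 5367) + 34432) = 9910/((√(-56 + 58 + 403 + 754) - 5367) + 34432) = 9910/((√1159 - 5367) + 34432) = 9910/((-5367 + √1159) + 34432) = 9910/(29065 + √1159)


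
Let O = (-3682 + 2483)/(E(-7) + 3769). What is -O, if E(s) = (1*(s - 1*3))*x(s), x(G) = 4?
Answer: 109/339 ≈ 0.32153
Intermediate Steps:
E(s) = -12 + 4*s (E(s) = (1*(s - 1*3))*4 = (1*(s - 3))*4 = (1*(-3 + s))*4 = (-3 + s)*4 = -12 + 4*s)
O = -109/339 (O = (-3682 + 2483)/((-12 + 4*(-7)) + 3769) = -1199/((-12 - 28) + 3769) = -1199/(-40 + 3769) = -1199/3729 = -1199*1/3729 = -109/339 ≈ -0.32153)
-O = -1*(-109/339) = 109/339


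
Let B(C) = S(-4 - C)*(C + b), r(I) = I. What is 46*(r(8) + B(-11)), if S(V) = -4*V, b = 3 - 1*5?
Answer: 17112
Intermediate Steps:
b = -2 (b = 3 - 5 = -2)
B(C) = (-2 + C)*(16 + 4*C) (B(C) = (-4*(-4 - C))*(C - 2) = (16 + 4*C)*(-2 + C) = (-2 + C)*(16 + 4*C))
46*(r(8) + B(-11)) = 46*(8 + 4*(-2 - 11)*(4 - 11)) = 46*(8 + 4*(-13)*(-7)) = 46*(8 + 364) = 46*372 = 17112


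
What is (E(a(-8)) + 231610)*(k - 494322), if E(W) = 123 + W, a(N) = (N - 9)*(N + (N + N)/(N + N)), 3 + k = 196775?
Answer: -68987562600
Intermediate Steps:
k = 196772 (k = -3 + 196775 = 196772)
a(N) = (1 + N)*(-9 + N) (a(N) = (-9 + N)*(N + (2*N)/((2*N))) = (-9 + N)*(N + (2*N)*(1/(2*N))) = (-9 + N)*(N + 1) = (-9 + N)*(1 + N) = (1 + N)*(-9 + N))
(E(a(-8)) + 231610)*(k - 494322) = ((123 + (-9 + (-8)² - 8*(-8))) + 231610)*(196772 - 494322) = ((123 + (-9 + 64 + 64)) + 231610)*(-297550) = ((123 + 119) + 231610)*(-297550) = (242 + 231610)*(-297550) = 231852*(-297550) = -68987562600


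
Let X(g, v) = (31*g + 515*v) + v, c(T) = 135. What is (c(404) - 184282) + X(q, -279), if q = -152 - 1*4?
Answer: -332947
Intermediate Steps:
q = -156 (q = -152 - 4 = -156)
X(g, v) = 31*g + 516*v
(c(404) - 184282) + X(q, -279) = (135 - 184282) + (31*(-156) + 516*(-279)) = -184147 + (-4836 - 143964) = -184147 - 148800 = -332947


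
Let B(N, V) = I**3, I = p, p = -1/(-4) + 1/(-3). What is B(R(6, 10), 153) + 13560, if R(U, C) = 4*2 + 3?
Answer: 23431679/1728 ≈ 13560.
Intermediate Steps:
p = -1/12 (p = -1*(-1/4) + 1*(-1/3) = 1/4 - 1/3 = -1/12 ≈ -0.083333)
I = -1/12 ≈ -0.083333
R(U, C) = 11 (R(U, C) = 8 + 3 = 11)
B(N, V) = -1/1728 (B(N, V) = (-1/12)**3 = -1/1728)
B(R(6, 10), 153) + 13560 = -1/1728 + 13560 = 23431679/1728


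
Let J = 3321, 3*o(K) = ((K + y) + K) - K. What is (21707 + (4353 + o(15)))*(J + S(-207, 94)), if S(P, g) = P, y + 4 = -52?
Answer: 81108282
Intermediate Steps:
y = -56 (y = -4 - 52 = -56)
o(K) = -56/3 + K/3 (o(K) = (((K - 56) + K) - K)/3 = (((-56 + K) + K) - K)/3 = ((-56 + 2*K) - K)/3 = (-56 + K)/3 = -56/3 + K/3)
(21707 + (4353 + o(15)))*(J + S(-207, 94)) = (21707 + (4353 + (-56/3 + (⅓)*15)))*(3321 - 207) = (21707 + (4353 + (-56/3 + 5)))*3114 = (21707 + (4353 - 41/3))*3114 = (21707 + 13018/3)*3114 = (78139/3)*3114 = 81108282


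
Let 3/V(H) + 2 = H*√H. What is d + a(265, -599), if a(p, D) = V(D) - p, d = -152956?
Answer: (-91779379*√599 + 306445*I)/(-2*I + 599*√599) ≈ -1.5322e+5 + 0.00020464*I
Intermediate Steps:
V(H) = 3/(-2 + H^(3/2)) (V(H) = 3/(-2 + H*√H) = 3/(-2 + H^(3/2)))
a(p, D) = -p + 3/(-2 + D^(3/2)) (a(p, D) = 3/(-2 + D^(3/2)) - p = -p + 3/(-2 + D^(3/2)))
d + a(265, -599) = -152956 + (-1*265 + 3/(-2 + (-599)^(3/2))) = -152956 + (-265 + 3/(-2 - 599*I*√599)) = -153221 + 3/(-2 - 599*I*√599)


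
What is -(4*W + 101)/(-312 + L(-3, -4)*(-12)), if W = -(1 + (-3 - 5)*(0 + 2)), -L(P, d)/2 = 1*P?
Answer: 161/384 ≈ 0.41927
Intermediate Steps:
L(P, d) = -2*P
W = 15 (W = -(1 - 8*2) = -(1 - 16) = -1*(-15) = 15)
-(4*W + 101)/(-312 + L(-3, -4)*(-12)) = -(4*15 + 101)/(-312 - 2*(-3)*(-12)) = -(60 + 101)/(-312 + 6*(-12)) = -161/(-312 - 72) = -161/(-384) = -161*(-1)/384 = -1*(-161/384) = 161/384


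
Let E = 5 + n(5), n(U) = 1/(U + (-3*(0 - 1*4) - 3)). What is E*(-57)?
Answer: -4047/14 ≈ -289.07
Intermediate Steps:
n(U) = 1/(9 + U) (n(U) = 1/(U + (-3*(0 - 4) - 3)) = 1/(U + (-3*(-4) - 3)) = 1/(U + (12 - 3)) = 1/(U + 9) = 1/(9 + U))
E = 71/14 (E = 5 + 1/(9 + 5) = 5 + 1/14 = 71/14 ≈ 5.0714)
E*(-57) = (71/14)*(-57) = -4047/14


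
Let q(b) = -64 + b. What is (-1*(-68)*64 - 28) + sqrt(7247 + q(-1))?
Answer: 4324 + 3*sqrt(798) ≈ 4408.8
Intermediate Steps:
(-1*(-68)*64 - 28) + sqrt(7247 + q(-1)) = (-1*(-68)*64 - 28) + sqrt(7247 + (-64 - 1)) = (68*64 - 28) + sqrt(7247 - 65) = (4352 - 28) + sqrt(7182) = 4324 + 3*sqrt(798)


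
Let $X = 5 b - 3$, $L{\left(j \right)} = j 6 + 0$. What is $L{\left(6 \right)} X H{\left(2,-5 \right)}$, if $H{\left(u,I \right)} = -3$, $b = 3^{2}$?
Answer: $-4536$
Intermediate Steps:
$b = 9$
$L{\left(j \right)} = 6 j$ ($L{\left(j \right)} = 6 j + 0 = 6 j$)
$X = 42$ ($X = 5 \cdot 9 - 3 = 45 - 3 = 42$)
$L{\left(6 \right)} X H{\left(2,-5 \right)} = 6 \cdot 6 \cdot 42 \left(-3\right) = 36 \cdot 42 \left(-3\right) = 1512 \left(-3\right) = -4536$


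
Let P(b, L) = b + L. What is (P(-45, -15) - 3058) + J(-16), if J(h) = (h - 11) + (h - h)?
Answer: -3145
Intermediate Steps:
P(b, L) = L + b
J(h) = -11 + h (J(h) = (-11 + h) + 0 = -11 + h)
(P(-45, -15) - 3058) + J(-16) = ((-15 - 45) - 3058) + (-11 - 16) = (-60 - 3058) - 27 = -3118 - 27 = -3145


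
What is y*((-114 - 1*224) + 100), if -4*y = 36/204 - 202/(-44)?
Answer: 12481/44 ≈ 283.66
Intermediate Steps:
y = -1783/1496 (y = -(36/204 - 202/(-44))/4 = -(36*(1/204) - 202*(-1/44))/4 = -(3/17 + 101/22)/4 = -¼*1783/374 = -1783/1496 ≈ -1.1918)
y*((-114 - 1*224) + 100) = -1783*((-114 - 1*224) + 100)/1496 = -1783*((-114 - 224) + 100)/1496 = -1783*(-338 + 100)/1496 = -1783/1496*(-238) = 12481/44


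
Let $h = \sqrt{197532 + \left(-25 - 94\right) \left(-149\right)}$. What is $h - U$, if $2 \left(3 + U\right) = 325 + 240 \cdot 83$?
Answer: $- \frac{20239}{2} + \sqrt{215263} \approx -9655.5$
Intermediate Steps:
$h = \sqrt{215263}$ ($h = \sqrt{197532 - -17731} = \sqrt{197532 + 17731} = \sqrt{215263} \approx 463.96$)
$U = \frac{20239}{2}$ ($U = -3 + \frac{325 + 240 \cdot 83}{2} = -3 + \frac{325 + 19920}{2} = -3 + \frac{1}{2} \cdot 20245 = -3 + \frac{20245}{2} = \frac{20239}{2} \approx 10120.0$)
$h - U = \sqrt{215263} - \frac{20239}{2} = - \frac{20239}{2} + \sqrt{215263}$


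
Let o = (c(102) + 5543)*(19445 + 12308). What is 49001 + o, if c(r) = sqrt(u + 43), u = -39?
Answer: 176119386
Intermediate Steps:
c(r) = 2 (c(r) = sqrt(-39 + 43) = sqrt(4) = 2)
o = 176070385 (o = (2 + 5543)*(19445 + 12308) = 5545*31753 = 176070385)
49001 + o = 49001 + 176070385 = 176119386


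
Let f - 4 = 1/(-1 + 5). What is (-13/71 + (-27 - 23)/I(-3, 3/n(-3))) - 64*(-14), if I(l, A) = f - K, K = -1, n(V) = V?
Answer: 1321463/1491 ≈ 886.29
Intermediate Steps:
f = 17/4 (f = 4 + 1/(-1 + 5) = 4 + 1/4 = 4 + ¼ = 17/4 ≈ 4.2500)
I(l, A) = 21/4 (I(l, A) = 17/4 - 1*(-1) = 17/4 + 1 = 21/4)
(-13/71 + (-27 - 23)/I(-3, 3/n(-3))) - 64*(-14) = (-13/71 + (-27 - 23)/(21/4)) - 64*(-14) = (-13*1/71 - 50*4/21) + 896 = (-13/71 - 200/21) + 896 = -14473/1491 + 896 = 1321463/1491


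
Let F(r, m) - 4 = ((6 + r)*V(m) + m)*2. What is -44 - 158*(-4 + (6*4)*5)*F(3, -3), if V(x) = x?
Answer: 1026324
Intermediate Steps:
F(r, m) = 4 + 2*m + 2*m*(6 + r) (F(r, m) = 4 + ((6 + r)*m + m)*2 = 4 + (m*(6 + r) + m)*2 = 4 + (m + m*(6 + r))*2 = 4 + (2*m + 2*m*(6 + r)) = 4 + 2*m + 2*m*(6 + r))
-44 - 158*(-4 + (6*4)*5)*F(3, -3) = -44 - 158*(-4 + (6*4)*5)*(4 + 14*(-3) + 2*(-3)*3) = -44 - 158*(-4 + 24*5)*(4 - 42 - 18) = -44 - 158*(-4 + 120)*(-56) = -44 - 18328*(-56) = -44 - 158*(-6496) = -44 + 1026368 = 1026324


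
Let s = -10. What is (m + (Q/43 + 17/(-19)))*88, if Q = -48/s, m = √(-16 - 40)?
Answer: -281512/4085 + 176*I*√14 ≈ -68.914 + 658.53*I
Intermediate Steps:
m = 2*I*√14 (m = √(-56) = 2*I*√14 ≈ 7.4833*I)
Q = 24/5 (Q = -48/(-10) = -48*(-⅒) = 24/5 ≈ 4.8000)
(m + (Q/43 + 17/(-19)))*88 = (2*I*√14 + ((24/5)/43 + 17/(-19)))*88 = (2*I*√14 + ((24/5)*(1/43) + 17*(-1/19)))*88 = (2*I*√14 + (24/215 - 17/19))*88 = (2*I*√14 - 3199/4085)*88 = (-3199/4085 + 2*I*√14)*88 = -281512/4085 + 176*I*√14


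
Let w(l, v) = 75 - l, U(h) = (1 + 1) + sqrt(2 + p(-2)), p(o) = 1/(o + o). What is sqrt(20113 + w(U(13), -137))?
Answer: sqrt(80744 - 2*sqrt(7))/2 ≈ 142.07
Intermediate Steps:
p(o) = 1/(2*o)
U(h) = 2 + sqrt(7)/2 (U(h) = (1 + 1) + sqrt(2 + (1/2)/(-2)) = 2 + sqrt(2 + (1/2)*(-1/2)) = 2 + sqrt(2 - 1/4) = 2 + sqrt(7/4) = 2 + sqrt(7)/2)
sqrt(20113 + w(U(13), -137)) = sqrt(20113 + (75 - (2 + sqrt(7)/2))) = sqrt(20113 + (75 + (-2 - sqrt(7)/2))) = sqrt(20113 + (73 - sqrt(7)/2)) = sqrt(20186 - sqrt(7)/2)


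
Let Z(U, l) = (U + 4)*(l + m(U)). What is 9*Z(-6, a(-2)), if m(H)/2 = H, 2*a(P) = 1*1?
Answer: 207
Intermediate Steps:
a(P) = ½ (a(P) = (1*1)/2 = (½)*1 = ½)
m(H) = 2*H
Z(U, l) = (4 + U)*(l + 2*U) (Z(U, l) = (U + 4)*(l + 2*U) = (4 + U)*(l + 2*U))
9*Z(-6, a(-2)) = 9*(2*(-6)² + 4*(½) + 8*(-6) - 6*½) = 9*(2*36 + 2 - 48 - 3) = 9*(72 + 2 - 48 - 3) = 9*23 = 207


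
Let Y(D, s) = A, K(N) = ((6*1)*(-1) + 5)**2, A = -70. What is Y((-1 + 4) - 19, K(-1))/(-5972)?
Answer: 35/2986 ≈ 0.011721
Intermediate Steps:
K(N) = 1 (K(N) = (6*(-1) + 5)**2 = (-6 + 5)**2 = (-1)**2 = 1)
Y(D, s) = -70
Y((-1 + 4) - 19, K(-1))/(-5972) = -70/(-5972) = -70*(-1/5972) = 35/2986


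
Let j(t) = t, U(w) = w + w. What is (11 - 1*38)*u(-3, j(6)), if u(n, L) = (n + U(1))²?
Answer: -27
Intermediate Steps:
U(w) = 2*w
u(n, L) = (2 + n)² (u(n, L) = (n + 2*1)² = (n + 2)² = (2 + n)²)
(11 - 1*38)*u(-3, j(6)) = (11 - 1*38)*(2 - 3)² = (11 - 38)*(-1)² = -27*1 = -27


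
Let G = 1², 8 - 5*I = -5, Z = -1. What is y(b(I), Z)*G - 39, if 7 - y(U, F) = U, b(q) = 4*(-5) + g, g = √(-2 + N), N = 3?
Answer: -13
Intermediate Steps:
I = 13/5 (I = 8/5 - ⅕*(-5) = 8/5 + 1 = 13/5 ≈ 2.6000)
g = 1 (g = √(-2 + 3) = √1 = 1)
b(q) = -19 (b(q) = 4*(-5) + 1 = -20 + 1 = -19)
y(U, F) = 7 - U
G = 1
y(b(I), Z)*G - 39 = (7 - 1*(-19))*1 - 39 = (7 + 19)*1 - 39 = 26*1 - 39 = 26 - 39 = -13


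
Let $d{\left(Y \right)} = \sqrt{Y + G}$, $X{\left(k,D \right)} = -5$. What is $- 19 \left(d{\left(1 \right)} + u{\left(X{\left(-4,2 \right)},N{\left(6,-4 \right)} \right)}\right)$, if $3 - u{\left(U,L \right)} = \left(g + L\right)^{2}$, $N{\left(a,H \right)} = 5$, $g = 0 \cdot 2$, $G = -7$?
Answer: $418 - 19 i \sqrt{6} \approx 418.0 - 46.54 i$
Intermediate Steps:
$g = 0$
$d{\left(Y \right)} = \sqrt{-7 + Y}$ ($d{\left(Y \right)} = \sqrt{Y - 7} = \sqrt{-7 + Y}$)
$u{\left(U,L \right)} = 3 - L^{2}$ ($u{\left(U,L \right)} = 3 - \left(0 + L\right)^{2} = 3 - L^{2}$)
$- 19 \left(d{\left(1 \right)} + u{\left(X{\left(-4,2 \right)},N{\left(6,-4 \right)} \right)}\right) = - 19 \left(\sqrt{-7 + 1} + \left(3 - 5^{2}\right)\right) = - 19 \left(\sqrt{-6} + \left(3 - 25\right)\right) = - 19 \left(i \sqrt{6} + \left(3 - 25\right)\right) = - 19 \left(i \sqrt{6} - 22\right) = - 19 \left(-22 + i \sqrt{6}\right) = 418 - 19 i \sqrt{6}$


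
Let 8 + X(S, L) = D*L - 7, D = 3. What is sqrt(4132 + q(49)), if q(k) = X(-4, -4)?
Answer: sqrt(4105) ≈ 64.070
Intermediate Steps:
X(S, L) = -15 + 3*L (X(S, L) = -8 + (3*L - 7) = -8 + (-7 + 3*L) = -15 + 3*L)
q(k) = -27 (q(k) = -15 + 3*(-4) = -15 - 12 = -27)
sqrt(4132 + q(49)) = sqrt(4132 - 27) = sqrt(4105)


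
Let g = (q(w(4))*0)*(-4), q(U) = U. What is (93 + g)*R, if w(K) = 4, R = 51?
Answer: 4743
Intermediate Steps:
g = 0 (g = (4*0)*(-4) = 0*(-4) = 0)
(93 + g)*R = (93 + 0)*51 = 93*51 = 4743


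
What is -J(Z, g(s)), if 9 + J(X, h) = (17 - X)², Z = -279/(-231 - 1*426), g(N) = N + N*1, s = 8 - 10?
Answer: -1416139/5329 ≈ -265.74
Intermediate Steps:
s = -2
g(N) = 2*N (g(N) = N + N = 2*N)
Z = 31/73 (Z = -279/(-231 - 426) = -279/(-657) = -279*(-1/657) = 31/73 ≈ 0.42466)
J(X, h) = -9 + (17 - X)²
-J(Z, g(s)) = -(-9 + (-17 + 31/73)²) = -(-9 + (-1210/73)²) = -(-9 + 1464100/5329) = -1*1416139/5329 = -1416139/5329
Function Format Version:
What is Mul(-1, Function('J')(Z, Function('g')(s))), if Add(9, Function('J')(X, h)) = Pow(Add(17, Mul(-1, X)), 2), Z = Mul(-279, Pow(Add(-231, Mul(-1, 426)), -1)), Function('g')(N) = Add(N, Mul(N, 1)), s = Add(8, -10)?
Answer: Rational(-1416139, 5329) ≈ -265.74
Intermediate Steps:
s = -2
Function('g')(N) = Mul(2, N) (Function('g')(N) = Add(N, N) = Mul(2, N))
Z = Rational(31, 73) (Z = Mul(-279, Pow(Add(-231, -426), -1)) = Mul(-279, Pow(-657, -1)) = Mul(-279, Rational(-1, 657)) = Rational(31, 73) ≈ 0.42466)
Function('J')(X, h) = Add(-9, Pow(Add(17, Mul(-1, X)), 2))
Mul(-1, Function('J')(Z, Function('g')(s))) = Mul(-1, Add(-9, Pow(Add(-17, Rational(31, 73)), 2))) = Mul(-1, Add(-9, Pow(Rational(-1210, 73), 2))) = Mul(-1, Add(-9, Rational(1464100, 5329))) = Mul(-1, Rational(1416139, 5329)) = Rational(-1416139, 5329)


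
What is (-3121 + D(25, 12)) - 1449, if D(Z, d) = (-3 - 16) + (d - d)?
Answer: -4589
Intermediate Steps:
D(Z, d) = -19 (D(Z, d) = -19 + 0 = -19)
(-3121 + D(25, 12)) - 1449 = (-3121 - 19) - 1449 = -3140 - 1449 = -4589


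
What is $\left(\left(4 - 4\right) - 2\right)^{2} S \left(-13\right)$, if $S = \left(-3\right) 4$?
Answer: $624$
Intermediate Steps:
$S = -12$
$\left(\left(4 - 4\right) - 2\right)^{2} S \left(-13\right) = \left(\left(4 - 4\right) - 2\right)^{2} \left(-12\right) \left(-13\right) = \left(0 - 2\right)^{2} \left(-12\right) \left(-13\right) = \left(-2\right)^{2} \left(-12\right) \left(-13\right) = 4 \left(-12\right) \left(-13\right) = \left(-48\right) \left(-13\right) = 624$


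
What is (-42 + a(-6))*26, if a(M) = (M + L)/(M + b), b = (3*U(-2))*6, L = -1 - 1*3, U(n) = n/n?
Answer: -3341/3 ≈ -1113.7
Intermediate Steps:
U(n) = 1
L = -4 (L = -1 - 3 = -4)
b = 18 (b = (3*1)*6 = 3*6 = 18)
a(M) = (-4 + M)/(18 + M) (a(M) = (M - 4)/(M + 18) = (-4 + M)/(18 + M))
(-42 + a(-6))*26 = (-42 + (-4 - 6)/(18 - 6))*26 = (-42 - 10/12)*26 = (-42 + (1/12)*(-10))*26 = (-42 - ⅚)*26 = -257/6*26 = -3341/3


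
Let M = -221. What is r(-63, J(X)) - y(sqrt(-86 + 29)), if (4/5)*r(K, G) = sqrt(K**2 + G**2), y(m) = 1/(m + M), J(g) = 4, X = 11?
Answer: 221/48898 + 5*sqrt(3985)/4 + I*sqrt(57)/48898 ≈ 78.913 + 0.0001544*I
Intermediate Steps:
y(m) = 1/(-221 + m) (y(m) = 1/(m - 221) = 1/(-221 + m))
r(K, G) = 5*sqrt(G**2 + K**2)/4 (r(K, G) = 5*sqrt(K**2 + G**2)/4 = 5*sqrt(G**2 + K**2)/4)
r(-63, J(X)) - y(sqrt(-86 + 29)) = 5*sqrt(4**2 + (-63)**2)/4 - 1/(-221 + sqrt(-86 + 29)) = 5*sqrt(16 + 3969)/4 - 1/(-221 + sqrt(-57)) = 5*sqrt(3985)/4 - 1/(-221 + I*sqrt(57)) = -1/(-221 + I*sqrt(57)) + 5*sqrt(3985)/4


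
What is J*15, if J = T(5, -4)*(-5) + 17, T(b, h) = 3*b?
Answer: -870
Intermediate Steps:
J = -58 (J = (3*5)*(-5) + 17 = 15*(-5) + 17 = -75 + 17 = -58)
J*15 = -58*15 = -870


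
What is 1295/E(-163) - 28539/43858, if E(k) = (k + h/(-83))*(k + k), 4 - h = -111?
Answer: -61112898343/97538963976 ≈ -0.62655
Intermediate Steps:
h = 115 (h = 4 - 1*(-111) = 4 + 111 = 115)
E(k) = 2*k*(-115/83 + k) (E(k) = (k + 115/(-83))*(k + k) = (k + 115*(-1/83))*(2*k) = (k - 115/83)*(2*k) = (-115/83 + k)*(2*k) = 2*k*(-115/83 + k))
1295/E(-163) - 28539/43858 = 1295/(((2/83)*(-163)*(-115 + 83*(-163)))) - 28539/43858 = 1295/(((2/83)*(-163)*(-115 - 13529))) - 28539*1/43858 = 1295/(((2/83)*(-163)*(-13644))) - 28539/43858 = 1295/(4447944/83) - 28539/43858 = 1295*(83/4447944) - 28539/43858 = 107485/4447944 - 28539/43858 = -61112898343/97538963976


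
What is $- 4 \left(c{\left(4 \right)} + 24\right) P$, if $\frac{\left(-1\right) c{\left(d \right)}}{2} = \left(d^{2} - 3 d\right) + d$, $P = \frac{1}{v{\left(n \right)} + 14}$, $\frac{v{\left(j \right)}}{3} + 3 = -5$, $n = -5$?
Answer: $\frac{16}{5} \approx 3.2$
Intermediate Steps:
$v{\left(j \right)} = -24$ ($v{\left(j \right)} = -9 + 3 \left(-5\right) = -9 - 15 = -24$)
$P = - \frac{1}{10}$ ($P = \frac{1}{-24 + 14} = \frac{1}{-10} = - \frac{1}{10} \approx -0.1$)
$c{\left(d \right)} = - 2 d^{2} + 4 d$ ($c{\left(d \right)} = - 2 \left(\left(d^{2} - 3 d\right) + d\right) = - 2 \left(d^{2} - 2 d\right) = - 2 d^{2} + 4 d$)
$- 4 \left(c{\left(4 \right)} + 24\right) P = - 4 \left(2 \cdot 4 \left(2 - 4\right) + 24\right) \left(- \frac{1}{10}\right) = - 4 \left(2 \cdot 4 \left(-2\right) + 24\right) \left(- \frac{1}{10}\right) = - 4 \left(-16 + 24\right) \left(- \frac{1}{10}\right) = \left(-4\right) 8 \left(- \frac{1}{10}\right) = \left(-32\right) \left(- \frac{1}{10}\right) = \frac{16}{5}$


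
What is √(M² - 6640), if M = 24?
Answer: 4*I*√379 ≈ 77.872*I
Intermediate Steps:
√(M² - 6640) = √(24² - 6640) = √(576 - 6640) = √(-6064) = 4*I*√379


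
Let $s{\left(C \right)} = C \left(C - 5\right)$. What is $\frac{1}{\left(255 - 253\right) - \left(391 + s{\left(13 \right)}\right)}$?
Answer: $- \frac{1}{493} \approx -0.0020284$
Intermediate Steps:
$s{\left(C \right)} = C \left(-5 + C\right)$
$\frac{1}{\left(255 - 253\right) - \left(391 + s{\left(13 \right)}\right)} = \frac{1}{\left(255 - 253\right) - \left(391 + 13 \left(-5 + 13\right)\right)} = \frac{1}{\left(255 - 253\right) - \left(391 + 13 \cdot 8\right)} = \frac{1}{2 - 495} = \frac{1}{-493} = - \frac{1}{493}$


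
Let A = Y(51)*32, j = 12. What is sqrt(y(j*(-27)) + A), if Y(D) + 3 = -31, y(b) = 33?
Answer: I*sqrt(1055) ≈ 32.481*I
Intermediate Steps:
Y(D) = -34 (Y(D) = -3 - 31 = -34)
A = -1088 (A = -34*32 = -1088)
sqrt(y(j*(-27)) + A) = sqrt(33 - 1088) = sqrt(-1055) = I*sqrt(1055)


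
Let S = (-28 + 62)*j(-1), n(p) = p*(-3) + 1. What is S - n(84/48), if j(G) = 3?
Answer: 425/4 ≈ 106.25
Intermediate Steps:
n(p) = 1 - 3*p (n(p) = -3*p + 1 = 1 - 3*p)
S = 102 (S = (-28 + 62)*3 = 34*3 = 102)
S - n(84/48) = 102 - (1 - 252/48) = 102 - (1 - 3*7/4) = 102 - (1 - 21/4) = 102 - 1*(-17/4) = 102 + 17/4 = 425/4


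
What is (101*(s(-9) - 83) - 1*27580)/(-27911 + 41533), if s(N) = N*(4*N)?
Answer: -3239/13622 ≈ -0.23778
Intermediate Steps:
s(N) = 4*N²
(101*(s(-9) - 83) - 1*27580)/(-27911 + 41533) = (101*(4*(-9)² - 83) - 1*27580)/(-27911 + 41533) = (101*(4*81 - 83) - 27580)/13622 = (101*(324 - 83) - 27580)*(1/13622) = (101*241 - 27580)*(1/13622) = (24341 - 27580)*(1/13622) = -3239*1/13622 = -3239/13622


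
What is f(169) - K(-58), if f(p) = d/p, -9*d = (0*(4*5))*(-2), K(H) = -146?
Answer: 146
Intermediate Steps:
d = 0 (d = -0*(4*5)*(-2)/9 = -0*20*(-2)/9 = -0*(-2) = -⅑*0 = 0)
f(p) = 0 (f(p) = 0/p = 0)
f(169) - K(-58) = 0 - 1*(-146) = 0 + 146 = 146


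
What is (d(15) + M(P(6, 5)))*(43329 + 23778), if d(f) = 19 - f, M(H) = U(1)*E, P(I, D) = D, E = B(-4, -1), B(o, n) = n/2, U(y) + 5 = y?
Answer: 402642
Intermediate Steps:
U(y) = -5 + y
B(o, n) = n/2 (B(o, n) = n*(1/2) = n/2)
E = -1/2 (E = (1/2)*(-1) = -1/2 ≈ -0.50000)
M(H) = 2 (M(H) = (-5 + 1)*(-1/2) = -4*(-1/2) = 2)
(d(15) + M(P(6, 5)))*(43329 + 23778) = ((19 - 1*15) + 2)*(43329 + 23778) = ((19 - 15) + 2)*67107 = (4 + 2)*67107 = 6*67107 = 402642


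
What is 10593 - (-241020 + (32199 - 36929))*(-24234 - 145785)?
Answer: -41782158657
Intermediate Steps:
10593 - (-241020 + (32199 - 36929))*(-24234 - 145785) = 10593 - (-241020 - 4730)*(-170019) = 10593 - (-245750)*(-170019) = 10593 - 1*41782169250 = 10593 - 41782169250 = -41782158657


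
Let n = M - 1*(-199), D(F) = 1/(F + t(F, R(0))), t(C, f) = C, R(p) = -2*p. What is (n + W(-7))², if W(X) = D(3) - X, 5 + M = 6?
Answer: 1545049/36 ≈ 42918.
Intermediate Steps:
M = 1 (M = -5 + 6 = 1)
D(F) = 1/(2*F) (D(F) = 1/(F + F) = 1/(2*F))
W(X) = ⅙ - X (W(X) = (½)/3 - X = (½)*(⅓) - X = ⅙ - X)
n = 200 (n = 1 - 1*(-199) = 1 + 199 = 200)
(n + W(-7))² = (200 + (⅙ - 1*(-7)))² = (200 + (⅙ + 7))² = (200 + 43/6)² = (1243/6)² = 1545049/36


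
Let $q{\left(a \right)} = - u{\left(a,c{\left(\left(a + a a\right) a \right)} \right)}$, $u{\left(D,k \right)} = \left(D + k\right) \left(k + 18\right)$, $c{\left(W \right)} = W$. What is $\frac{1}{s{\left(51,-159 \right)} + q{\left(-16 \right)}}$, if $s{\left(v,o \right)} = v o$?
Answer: $- \frac{1}{14745741} \approx -6.7816 \cdot 10^{-8}$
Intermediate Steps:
$s{\left(v,o \right)} = o v$
$u{\left(D,k \right)} = \left(18 + k\right) \left(D + k\right)$ ($u{\left(D,k \right)} = \left(D + k\right) \left(18 + k\right) = \left(18 + k\right) \left(D + k\right)$)
$q{\left(a \right)} = - 18 a - a^{2} \left(a + a^{2}\right)^{2} - a^{2} \left(a + a^{2}\right) - 18 a \left(a + a^{2}\right)$ ($q{\left(a \right)} = - (\left(\left(a + a a\right) a\right)^{2} + 18 a + 18 \left(a + a a\right) a + a \left(a + a a\right) a) = - (\left(\left(a + a^{2}\right) a\right)^{2} + 18 a + 18 \left(a + a^{2}\right) a + a \left(a + a^{2}\right) a) = - (\left(a \left(a + a^{2}\right)\right)^{2} + 18 a + 18 a \left(a + a^{2}\right) + a a \left(a + a^{2}\right)) = - (a^{2} \left(a + a^{2}\right)^{2} + 18 a + 18 a \left(a + a^{2}\right) + a^{2} \left(a + a^{2}\right)) = - (18 a + a^{2} \left(a + a^{2}\right)^{2} + a^{2} \left(a + a^{2}\right) + 18 a \left(a + a^{2}\right)) = - 18 a - a^{2} \left(a + a^{2}\right)^{2} - a^{2} \left(a + a^{2}\right) - 18 a \left(a + a^{2}\right)$)
$\frac{1}{s{\left(51,-159 \right)} + q{\left(-16 \right)}} = \frac{1}{\left(-159\right) 51 - 16 \left(-18 - \left(-16\right)^{5} - 19 \left(-16\right)^{2} - -288 - 2 \left(-16\right)^{3} - 2 \left(-16\right)^{4}\right)} = \frac{1}{-8109 - 16 \left(-18 - -1048576 - 4864 + 288 - -8192 - 131072\right)} = \frac{1}{-8109 - 16 \left(-18 + 1048576 - 4864 + 288 + 8192 - 131072\right)} = \frac{1}{-8109 - 14737632} = \frac{1}{-14745741} = - \frac{1}{14745741}$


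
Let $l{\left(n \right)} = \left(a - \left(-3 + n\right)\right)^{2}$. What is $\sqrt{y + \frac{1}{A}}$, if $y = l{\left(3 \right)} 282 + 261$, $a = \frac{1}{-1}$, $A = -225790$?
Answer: $\frac{\sqrt{27682750160510}}{225790} \approx 23.302$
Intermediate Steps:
$a = -1$
$l{\left(n \right)} = \left(2 - n\right)^{2}$ ($l{\left(n \right)} = \left(-1 - \left(-3 + n\right)\right)^{2} = \left(2 - n\right)^{2}$)
$y = 543$ ($y = \left(-2 + 3\right)^{2} \cdot 282 + 261 = 1^{2} \cdot 282 + 261 = 1 \cdot 282 + 261 = 282 + 261 = 543$)
$\sqrt{y + \frac{1}{A}} = \sqrt{543 + \frac{1}{-225790}} = \sqrt{543 - \frac{1}{225790}} = \sqrt{\frac{122603969}{225790}} = \frac{\sqrt{27682750160510}}{225790}$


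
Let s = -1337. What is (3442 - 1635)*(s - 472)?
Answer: -3268863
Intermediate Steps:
(3442 - 1635)*(s - 472) = (3442 - 1635)*(-1337 - 472) = 1807*(-1809) = -3268863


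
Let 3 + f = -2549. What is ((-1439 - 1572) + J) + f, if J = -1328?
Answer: -6891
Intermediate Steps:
f = -2552 (f = -3 - 2549 = -2552)
((-1439 - 1572) + J) + f = ((-1439 - 1572) - 1328) - 2552 = (-3011 - 1328) - 2552 = -4339 - 2552 = -6891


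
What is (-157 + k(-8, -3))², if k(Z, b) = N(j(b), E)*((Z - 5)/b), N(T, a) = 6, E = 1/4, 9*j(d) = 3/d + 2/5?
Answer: 17161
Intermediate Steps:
j(d) = 2/45 + 1/(3*d) (j(d) = (3/d + 2/5)/9 = (3/d + 2*(⅕))/9 = (3/d + ⅖)/9 = (⅖ + 3/d)/9 = 2/45 + 1/(3*d))
E = ¼ (E = 1*(¼) = ¼ ≈ 0.25000)
k(Z, b) = 6*(-5 + Z)/b (k(Z, b) = 6*((Z - 5)/b) = 6*((-5 + Z)/b) = 6*(-5 + Z)/b)
(-157 + k(-8, -3))² = (-157 + 6*(-5 - 8)/(-3))² = (-157 + 6*(-⅓)*(-13))² = (-157 + 26)² = (-131)² = 17161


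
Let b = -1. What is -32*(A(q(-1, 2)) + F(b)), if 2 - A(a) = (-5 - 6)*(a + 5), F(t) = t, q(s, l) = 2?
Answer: -2496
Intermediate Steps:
A(a) = 57 + 11*a (A(a) = 2 - (-5 - 6)*(a + 5) = 2 - (-11)*(5 + a) = 2 - (-55 - 11*a) = 2 + (55 + 11*a) = 57 + 11*a)
-32*(A(q(-1, 2)) + F(b)) = -32*((57 + 11*2) - 1) = -32*((57 + 22) - 1) = -32*(79 - 1) = -32*78 = -2496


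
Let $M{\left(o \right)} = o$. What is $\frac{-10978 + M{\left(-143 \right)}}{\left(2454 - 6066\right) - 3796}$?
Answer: $\frac{11121}{7408} \approx 1.5012$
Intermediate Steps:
$\frac{-10978 + M{\left(-143 \right)}}{\left(2454 - 6066\right) - 3796} = \frac{-10978 - 143}{\left(2454 - 6066\right) - 3796} = - \frac{11121}{-3612 - 3796} = - \frac{11121}{-7408} = \left(-11121\right) \left(- \frac{1}{7408}\right) = \frac{11121}{7408}$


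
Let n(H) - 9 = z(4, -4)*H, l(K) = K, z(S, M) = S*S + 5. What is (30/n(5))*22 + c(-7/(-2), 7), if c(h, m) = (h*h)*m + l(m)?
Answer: 7489/76 ≈ 98.539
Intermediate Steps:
z(S, M) = 5 + S² (z(S, M) = S² + 5 = 5 + S²)
n(H) = 9 + 21*H (n(H) = 9 + (5 + 4²)*H = 9 + (5 + 16)*H = 9 + 21*H)
c(h, m) = m + m*h² (c(h, m) = (h*h)*m + m = h²*m + m = m*h² + m = m + m*h²)
(30/n(5))*22 + c(-7/(-2), 7) = (30/(9 + 21*5))*22 + 7*(1 + (-7/(-2))²) = (30/(9 + 105))*22 + 7*(1 + (-7*(-½))²) = (30/114)*22 + 7*(1 + (7/2)²) = (30*(1/114))*22 + 7*(1 + 49/4) = (5/19)*22 + 7*(53/4) = 110/19 + 371/4 = 7489/76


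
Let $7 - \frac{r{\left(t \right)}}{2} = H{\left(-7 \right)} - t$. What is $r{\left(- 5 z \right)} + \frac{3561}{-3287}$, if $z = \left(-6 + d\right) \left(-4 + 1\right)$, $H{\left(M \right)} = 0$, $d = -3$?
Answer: $- \frac{845033}{3287} \approx -257.08$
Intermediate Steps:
$z = 27$ ($z = \left(-6 - 3\right) \left(-4 + 1\right) = \left(-9\right) \left(-3\right) = 27$)
$r{\left(t \right)} = 14 + 2 t$ ($r{\left(t \right)} = 14 - 2 \left(0 - t\right) = 14 - 2 \left(- t\right) = 14 + 2 t$)
$r{\left(- 5 z \right)} + \frac{3561}{-3287} = \left(14 + 2 \left(\left(-5\right) 27\right)\right) + \frac{3561}{-3287} = \left(14 + 2 \left(-135\right)\right) + 3561 \left(- \frac{1}{3287}\right) = \left(14 - 270\right) - \frac{3561}{3287} = -256 - \frac{3561}{3287} = - \frac{845033}{3287}$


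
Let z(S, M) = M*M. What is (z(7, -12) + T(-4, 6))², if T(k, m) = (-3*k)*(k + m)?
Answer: 28224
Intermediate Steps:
z(S, M) = M²
T(k, m) = -3*k*(k + m)
(z(7, -12) + T(-4, 6))² = ((-12)² - 3*(-4)*(-4 + 6))² = (144 - 3*(-4)*2)² = (144 + 24)² = 168² = 28224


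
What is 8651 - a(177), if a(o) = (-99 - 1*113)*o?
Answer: 46175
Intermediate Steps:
a(o) = -212*o (a(o) = (-99 - 113)*o = -212*o)
8651 - a(177) = 8651 - (-212)*177 = 8651 - 1*(-37524) = 8651 + 37524 = 46175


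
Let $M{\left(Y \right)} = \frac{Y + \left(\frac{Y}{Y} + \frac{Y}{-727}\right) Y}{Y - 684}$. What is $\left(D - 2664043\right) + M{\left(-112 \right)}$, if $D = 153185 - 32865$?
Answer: $- \frac{368007993731}{144673} \approx -2.5437 \cdot 10^{6}$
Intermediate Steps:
$D = 120320$ ($D = 153185 - 32865 = 120320$)
$M{\left(Y \right)} = \frac{Y + Y \left(1 - \frac{Y}{727}\right)}{-684 + Y}$ ($M{\left(Y \right)} = \frac{Y + \left(1 + Y \left(- \frac{1}{727}\right)\right) Y}{-684 + Y} = \frac{Y + \left(1 - \frac{Y}{727}\right) Y}{-684 + Y} = \frac{Y + Y \left(1 - \frac{Y}{727}\right)}{-684 + Y}$)
$\left(D - 2664043\right) + M{\left(-112 \right)} = \left(120320 - 2664043\right) + \frac{1}{727} \left(-112\right) \frac{1}{-684 - 112} \left(1454 - -112\right) = -2543723 + \frac{1}{727} \left(-112\right) \frac{1}{-796} \left(1454 + 112\right) = -2543723 + \frac{1}{727} \left(-112\right) \left(- \frac{1}{796}\right) 1566 = -2543723 + \frac{43848}{144673} = - \frac{368007993731}{144673}$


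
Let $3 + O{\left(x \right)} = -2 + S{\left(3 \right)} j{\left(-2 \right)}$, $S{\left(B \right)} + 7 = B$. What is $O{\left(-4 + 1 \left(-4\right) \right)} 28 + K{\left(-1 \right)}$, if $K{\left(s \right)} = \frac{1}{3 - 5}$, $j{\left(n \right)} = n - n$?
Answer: $- \frac{281}{2} \approx -140.5$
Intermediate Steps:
$S{\left(B \right)} = -7 + B$
$j{\left(n \right)} = 0$
$O{\left(x \right)} = -5$ ($O{\left(x \right)} = -3 - \left(2 - \left(-7 + 3\right) 0\right) = -3 - 2 = -5$)
$K{\left(s \right)} = - \frac{1}{2}$ ($K{\left(s \right)} = \frac{1}{-2} = - \frac{1}{2}$)
$O{\left(-4 + 1 \left(-4\right) \right)} 28 + K{\left(-1 \right)} = \left(-5\right) 28 - \frac{1}{2} = -140 - \frac{1}{2} = - \frac{281}{2}$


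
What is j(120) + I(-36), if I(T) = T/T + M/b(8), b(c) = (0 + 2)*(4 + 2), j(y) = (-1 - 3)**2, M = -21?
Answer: 61/4 ≈ 15.250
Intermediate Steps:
j(y) = 16 (j(y) = (-4)**2 = 16)
b(c) = 12 (b(c) = 2*6 = 12)
I(T) = -3/4 (I(T) = T/T - 21/12 = 1 - 21*1/12 = 1 - 7/4 = -3/4)
j(120) + I(-36) = 16 - 3/4 = 61/4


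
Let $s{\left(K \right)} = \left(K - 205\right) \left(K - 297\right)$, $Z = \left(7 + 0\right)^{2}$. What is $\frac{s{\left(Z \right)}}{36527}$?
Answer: $\frac{38688}{36527} \approx 1.0592$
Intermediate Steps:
$Z = 49$ ($Z = 7^{2} = 49$)
$s{\left(K \right)} = \left(-297 + K\right) \left(-205 + K\right)$ ($s{\left(K \right)} = \left(-205 + K\right) \left(-297 + K\right) = \left(-297 + K\right) \left(-205 + K\right)$)
$\frac{s{\left(Z \right)}}{36527} = \frac{60885 + 49^{2} - 24598}{36527} = \left(60885 + 2401 - 24598\right) \frac{1}{36527} = 38688 \cdot \frac{1}{36527} = \frac{38688}{36527}$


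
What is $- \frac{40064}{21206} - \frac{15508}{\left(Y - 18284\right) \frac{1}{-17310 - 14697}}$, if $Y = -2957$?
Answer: $- \frac{5263378886980}{225218323} \approx -23370.0$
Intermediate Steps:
$- \frac{40064}{21206} - \frac{15508}{\left(Y - 18284\right) \frac{1}{-17310 - 14697}} = - \frac{40064}{21206} - \frac{15508}{\left(-2957 - 18284\right) \frac{1}{-17310 - 14697}} = \left(-40064\right) \frac{1}{21206} - \frac{15508}{\left(-21241\right) \frac{1}{-32007}} = - \frac{20032}{10603} - \frac{15508}{\left(-21241\right) \left(- \frac{1}{32007}\right)} = - \frac{20032}{10603} - \frac{15508}{\frac{21241}{32007}} = - \frac{20032}{10603} - \frac{496364556}{21241} = - \frac{5263378886980}{225218323}$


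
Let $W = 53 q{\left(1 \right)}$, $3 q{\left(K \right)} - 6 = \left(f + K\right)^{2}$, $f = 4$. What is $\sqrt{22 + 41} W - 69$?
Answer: $-69 + 1643 \sqrt{7} \approx 4278.0$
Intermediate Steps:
$q{\left(K \right)} = 2 + \frac{\left(4 + K\right)^{2}}{3}$
$W = \frac{1643}{3}$ ($W = 53 \left(2 + \frac{\left(4 + 1\right)^{2}}{3}\right) = 53 \left(2 + \frac{5^{2}}{3}\right) = 53 \left(2 + \frac{1}{3} \cdot 25\right) = 53 \left(2 + \frac{25}{3}\right) = 53 \cdot \frac{31}{3} = \frac{1643}{3} \approx 547.67$)
$\sqrt{22 + 41} W - 69 = \sqrt{22 + 41} \cdot \frac{1643}{3} - 69 = \sqrt{63} \cdot \frac{1643}{3} - 69 = 3 \sqrt{7} \cdot \frac{1643}{3} - 69 = 1643 \sqrt{7} - 69 = -69 + 1643 \sqrt{7}$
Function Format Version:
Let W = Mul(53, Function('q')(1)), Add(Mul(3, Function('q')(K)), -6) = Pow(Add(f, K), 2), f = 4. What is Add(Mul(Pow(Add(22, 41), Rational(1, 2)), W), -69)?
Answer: Add(-69, Mul(1643, Pow(7, Rational(1, 2)))) ≈ 4278.0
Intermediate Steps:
Function('q')(K) = Add(2, Mul(Rational(1, 3), Pow(Add(4, K), 2)))
W = Rational(1643, 3) (W = Mul(53, Add(2, Mul(Rational(1, 3), Pow(Add(4, 1), 2)))) = Mul(53, Add(2, Mul(Rational(1, 3), Pow(5, 2)))) = Mul(53, Add(2, Mul(Rational(1, 3), 25))) = Mul(53, Add(2, Rational(25, 3))) = Mul(53, Rational(31, 3)) = Rational(1643, 3) ≈ 547.67)
Add(Mul(Pow(Add(22, 41), Rational(1, 2)), W), -69) = Add(Mul(Pow(Add(22, 41), Rational(1, 2)), Rational(1643, 3)), -69) = Add(Mul(Pow(63, Rational(1, 2)), Rational(1643, 3)), -69) = Add(Mul(Mul(3, Pow(7, Rational(1, 2))), Rational(1643, 3)), -69) = Add(Mul(1643, Pow(7, Rational(1, 2))), -69) = Add(-69, Mul(1643, Pow(7, Rational(1, 2))))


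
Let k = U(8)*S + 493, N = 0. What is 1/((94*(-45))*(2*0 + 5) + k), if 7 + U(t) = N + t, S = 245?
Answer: -1/20412 ≈ -4.8991e-5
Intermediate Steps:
U(t) = -7 + t (U(t) = -7 + (0 + t) = -7 + t)
k = 738 (k = (-7 + 8)*245 + 493 = 1*245 + 493 = 245 + 493 = 738)
1/((94*(-45))*(2*0 + 5) + k) = 1/((94*(-45))*(2*0 + 5) + 738) = 1/(-4230*(0 + 5) + 738) = 1/(-4230*5 + 738) = 1/(-21150 + 738) = 1/(-20412) = -1/20412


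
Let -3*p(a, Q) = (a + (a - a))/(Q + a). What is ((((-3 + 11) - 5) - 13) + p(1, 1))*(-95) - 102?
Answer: 5183/6 ≈ 863.83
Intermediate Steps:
p(a, Q) = -a/(3*(Q + a)) (p(a, Q) = -(a + (a - a))/(3*(Q + a)) = -(a + 0)/(3*(Q + a)) = -a/(3*(Q + a)))
((((-3 + 11) - 5) - 13) + p(1, 1))*(-95) - 102 = ((((-3 + 11) - 5) - 13) - 1*1/(3*1 + 3*1))*(-95) - 102 = (((8 - 5) - 13) - 1*1/(3 + 3))*(-95) - 102 = ((3 - 13) - 1*1/6)*(-95) - 102 = (-10 - 1*1*⅙)*(-95) - 102 = (-10 - ⅙)*(-95) - 102 = -61/6*(-95) - 102 = 5795/6 - 102 = 5183/6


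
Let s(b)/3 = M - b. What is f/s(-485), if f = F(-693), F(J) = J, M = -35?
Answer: -77/150 ≈ -0.51333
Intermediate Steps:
s(b) = -105 - 3*b (s(b) = 3*(-35 - b) = -105 - 3*b)
f = -693
f/s(-485) = -693/(-105 - 3*(-485)) = -693/(-105 + 1455) = -693/1350 = -693*1/1350 = -77/150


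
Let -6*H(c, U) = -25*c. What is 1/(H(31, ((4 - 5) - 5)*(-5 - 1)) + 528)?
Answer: 6/3943 ≈ 0.0015217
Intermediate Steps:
H(c, U) = 25*c/6 (H(c, U) = -(-25)*c/6 = 25*c/6)
1/(H(31, ((4 - 5) - 5)*(-5 - 1)) + 528) = 1/((25/6)*31 + 528) = 1/(775/6 + 528) = 1/(3943/6) = 6/3943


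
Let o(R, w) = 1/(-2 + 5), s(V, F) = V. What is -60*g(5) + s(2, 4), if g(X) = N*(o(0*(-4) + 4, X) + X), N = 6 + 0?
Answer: -1918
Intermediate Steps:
N = 6
o(R, w) = ⅓ (o(R, w) = 1/3 = ⅓)
g(X) = 2 + 6*X (g(X) = 6*(⅓ + X) = 2 + 6*X)
-60*g(5) + s(2, 4) = -60*(2 + 6*5) + 2 = -60*(2 + 30) + 2 = -60*32 + 2 = -1920 + 2 = -1918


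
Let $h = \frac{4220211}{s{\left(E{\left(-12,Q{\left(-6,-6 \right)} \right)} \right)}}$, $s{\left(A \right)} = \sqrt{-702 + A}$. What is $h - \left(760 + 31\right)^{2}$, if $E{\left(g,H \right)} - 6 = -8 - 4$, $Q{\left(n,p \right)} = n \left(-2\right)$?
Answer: $-625681 - \frac{23843 i \sqrt{177}}{2} \approx -6.2568 \cdot 10^{5} - 1.5861 \cdot 10^{5} i$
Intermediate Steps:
$Q{\left(n,p \right)} = - 2 n$
$E{\left(g,H \right)} = -6$ ($E{\left(g,H \right)} = 6 - 12 = -6$)
$h = - \frac{23843 i \sqrt{177}}{2}$ ($h = \frac{4220211}{\sqrt{-702 - 6}} = \frac{4220211}{\sqrt{-708}} = \frac{4220211}{2 i \sqrt{177}} = 4220211 \left(- \frac{i \sqrt{177}}{354}\right) = - \frac{23843 i \sqrt{177}}{2} \approx - 1.5861 \cdot 10^{5} i$)
$h - \left(760 + 31\right)^{2} = - \frac{23843 i \sqrt{177}}{2} - \left(760 + 31\right)^{2} = - \frac{23843 i \sqrt{177}}{2} - 791^{2} = - \frac{23843 i \sqrt{177}}{2} - 625681 = -625681 - \frac{23843 i \sqrt{177}}{2}$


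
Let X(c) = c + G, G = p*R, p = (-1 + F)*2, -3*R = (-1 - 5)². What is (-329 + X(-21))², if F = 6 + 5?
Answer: 348100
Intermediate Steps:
F = 11
R = -12 (R = -(-1 - 5)²/3 = -⅓*(-6)² = -⅓*36 = -12)
p = 20 (p = (-1 + 11)*2 = 10*2 = 20)
G = -240 (G = 20*(-12) = -240)
X(c) = -240 + c (X(c) = c - 240 = -240 + c)
(-329 + X(-21))² = (-329 + (-240 - 21))² = (-329 - 261)² = (-590)² = 348100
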